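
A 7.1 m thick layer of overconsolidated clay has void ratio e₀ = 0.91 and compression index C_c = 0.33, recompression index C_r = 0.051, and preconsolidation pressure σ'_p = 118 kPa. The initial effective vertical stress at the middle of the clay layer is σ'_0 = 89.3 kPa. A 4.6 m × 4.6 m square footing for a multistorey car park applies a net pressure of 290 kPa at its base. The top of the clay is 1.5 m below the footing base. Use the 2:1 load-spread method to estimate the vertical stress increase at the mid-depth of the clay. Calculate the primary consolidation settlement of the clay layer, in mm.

Mid-depth of clay below the footing base: z = 1.5 + 7.1/2 = 5.05 m.
Stress increase at mid-clay by the 2:1 spreading method:
Δσ = qBL/((B+z)(L+z)) = 290×4.6×4.6/((4.6+5.05)(4.6+5.05)) = 65.896 kPa
Final effective stress: σ'_f = 89.3 + 65.896 = 155.2 kPa.
σ'_f = 155.2 > σ'_p = 118 kPa, so the stress path crosses the preconsolidation pressure — recompression up to σ'_p, then virgin compression beyond:
S_c = H/(1+e₀)·[C_r·log₁₀(σ'_p/σ'_0) + C_c·log₁₀(σ'_f/σ'_p)]
    = 7.1/1.91 × [0.051×log₁₀(118/89.3) + 0.33×log₁₀(155.2/118)]
    = 3.7173 × [0.0061726 + 0.039273] = 0.1689 m

S_c ≈ 169 mm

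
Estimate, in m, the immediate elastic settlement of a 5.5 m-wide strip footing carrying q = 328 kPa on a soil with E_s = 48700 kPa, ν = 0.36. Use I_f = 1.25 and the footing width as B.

Immediate (elastic) settlement: S_e = q·B·(1−ν²)/E_s · I_f.
S_e = 328 × 5.5 × (1 − 0.36²) / 48700 × 1.25
    = 328 × 5.5 × 0.8704 / 48700 × 1.25
    = 0.0403 m

S_e ≈ 0.0403 m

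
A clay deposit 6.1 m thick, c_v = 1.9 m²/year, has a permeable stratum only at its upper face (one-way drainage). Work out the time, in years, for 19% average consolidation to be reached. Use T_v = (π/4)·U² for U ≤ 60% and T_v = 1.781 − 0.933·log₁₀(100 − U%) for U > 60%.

Drainage path length: H_d = H = 6.1 m (single drainage).
U ≤ 60%: T_v = (π/4)·U² = (π/4)×0.19² = 0.028353.
t = T_v·H_d²/c_v = 0.028353×6.1²/1.9 = 0.5553 years.

t ≈ 0.555 years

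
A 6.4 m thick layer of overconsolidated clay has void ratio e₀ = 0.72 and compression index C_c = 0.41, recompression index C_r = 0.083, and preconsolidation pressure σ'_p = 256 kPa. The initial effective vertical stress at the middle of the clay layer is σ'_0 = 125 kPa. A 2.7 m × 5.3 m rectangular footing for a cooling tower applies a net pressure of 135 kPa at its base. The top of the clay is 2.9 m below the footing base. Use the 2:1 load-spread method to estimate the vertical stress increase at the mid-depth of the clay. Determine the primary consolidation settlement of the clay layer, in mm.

Mid-depth of clay below the footing base: z = 2.9 + 6.4/2 = 6.1 m.
Stress increase at mid-clay by the 2:1 spreading method:
Δσ = qBL/((B+z)(L+z)) = 135×2.7×5.3/((2.7+6.1)(5.3+6.1)) = 19.257 kPa
Final effective stress: σ'_f = 125 + 19.257 = 144.26 kPa.
σ'_f = 144.26 ≤ σ'_p = 256 kPa, so the clay remains overconsolidated and only the recompression index applies:
S_c = C_r·H/(1+e₀)·log₁₀(σ'_f/σ'_0) = 0.083×6.4/1.72×log₁₀(144.26/125)
    = 0.30883 × 0.062236 = 0.01922 m

S_c ≈ 19.2 mm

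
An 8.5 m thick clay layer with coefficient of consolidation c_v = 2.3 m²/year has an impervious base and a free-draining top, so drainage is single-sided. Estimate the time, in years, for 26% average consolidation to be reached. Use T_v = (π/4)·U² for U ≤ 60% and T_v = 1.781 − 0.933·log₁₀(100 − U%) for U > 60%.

Drainage path length: H_d = H = 8.5 m (single drainage).
U ≤ 60%: T_v = (π/4)·U² = (π/4)×0.26² = 0.053093.
t = T_v·H_d²/c_v = 0.053093×8.5²/2.3 = 1.668 years.

t ≈ 1.67 years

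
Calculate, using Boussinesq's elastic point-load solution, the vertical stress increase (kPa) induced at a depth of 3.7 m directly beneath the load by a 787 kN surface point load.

Boussinesq vertical stress below a point load on an elastic half-space:
Δσ_z = 3P/(2πz²) · [1 + (r/z)²]^(−5/2)
r/z = 0/3.7 = 0; [1+(r/z)²]^(−5/2) = 1.
Δσ_z = 3×787/(2π×3.7²) × 1 = 27.448 × 1 = 27.45 kPa

Δσ_z ≈ 27.4 kPa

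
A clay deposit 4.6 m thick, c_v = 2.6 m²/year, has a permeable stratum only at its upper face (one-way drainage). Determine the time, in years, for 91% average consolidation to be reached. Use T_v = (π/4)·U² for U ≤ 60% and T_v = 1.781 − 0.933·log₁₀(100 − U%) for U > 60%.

Drainage path length: H_d = H = 4.6 m (single drainage).
U > 60%: T_v = 1.781 − 0.933·log₁₀(100 − 91) = 0.89069.
t = T_v·H_d²/c_v = 0.89069×4.6²/2.6 = 7.249 years.

t ≈ 7.25 years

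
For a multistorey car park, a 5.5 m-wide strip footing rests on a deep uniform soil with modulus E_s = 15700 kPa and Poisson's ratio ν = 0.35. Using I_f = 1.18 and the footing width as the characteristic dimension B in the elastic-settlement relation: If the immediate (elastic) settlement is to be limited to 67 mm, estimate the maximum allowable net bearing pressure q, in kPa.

q ≈ 185 kPa

S_e = q·B·(1−ν²)/E_s · I_f  ⇒  q = S_e·E_s / (B·(1−ν²)·I_f).
q = 0.067 × 15700 / (5.5 × 0.8775 × 1.18) = 184.7 kPa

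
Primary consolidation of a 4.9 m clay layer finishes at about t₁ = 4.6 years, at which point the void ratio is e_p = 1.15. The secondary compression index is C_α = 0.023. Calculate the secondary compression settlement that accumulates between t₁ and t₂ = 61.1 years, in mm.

Secondary compression: S_s = C_α·H/(1+e_p)·log₁₀(t₂/t₁)
S_s = 0.023×4.9/(1+1.15)×log₁₀(61.1/4.6)
    = 0.05242 × 1.123 = 0.05888 m

S_s ≈ 58.9 mm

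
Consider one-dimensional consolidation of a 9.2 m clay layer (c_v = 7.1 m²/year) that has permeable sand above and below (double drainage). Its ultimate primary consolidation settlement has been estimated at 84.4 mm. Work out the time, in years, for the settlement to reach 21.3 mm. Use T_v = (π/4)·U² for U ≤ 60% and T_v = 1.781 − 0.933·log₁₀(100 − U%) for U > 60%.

Drainage path length: H_d = H/2 = 4.6 m (double drainage).
U = S(t)/S_ult = 21.3/84.4 = 0.2524.
U ≤ 60%: T_v = (π/4)·U² = (π/4)×0.25237² = 0.050022.
t = T_v·H_d²/c_v = 0.050022×4.6²/7.1 = 0.1491 years.

t ≈ 0.149 years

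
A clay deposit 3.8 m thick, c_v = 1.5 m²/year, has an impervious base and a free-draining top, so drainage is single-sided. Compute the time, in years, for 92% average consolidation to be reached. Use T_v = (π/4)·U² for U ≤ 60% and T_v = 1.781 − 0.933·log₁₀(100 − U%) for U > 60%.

Drainage path length: H_d = H = 3.8 m (single drainage).
U > 60%: T_v = 1.781 − 0.933·log₁₀(100 − 92) = 0.93842.
t = T_v·H_d²/c_v = 0.93842×3.8²/1.5 = 9.034 years.

t ≈ 9.03 years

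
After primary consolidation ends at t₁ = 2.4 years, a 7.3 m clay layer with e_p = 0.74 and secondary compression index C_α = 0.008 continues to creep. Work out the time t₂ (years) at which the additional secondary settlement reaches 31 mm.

t₂ ≈ 20.1 years

S_s = C_α·H/(1+e_p)·log₁₀(t₂/t₁) ⇒ log₁₀(t₂/t₁) = S_s·(1+e_p)/(C_α·H).
log₁₀(t₂/t₁) = 0.031 × (1+0.74) / (0.008×7.3) = 0.9236
t₂ = t₁ × 10^0.9236 = 2.4 × 8.387 = 20.13 years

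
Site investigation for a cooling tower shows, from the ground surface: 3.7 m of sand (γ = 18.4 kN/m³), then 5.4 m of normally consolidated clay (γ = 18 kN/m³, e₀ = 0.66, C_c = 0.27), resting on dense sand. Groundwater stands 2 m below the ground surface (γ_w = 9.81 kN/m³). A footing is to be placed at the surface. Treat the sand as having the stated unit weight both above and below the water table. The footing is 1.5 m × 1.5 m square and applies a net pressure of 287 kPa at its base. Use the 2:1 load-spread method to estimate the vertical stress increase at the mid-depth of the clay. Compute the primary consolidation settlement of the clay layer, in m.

S_c ≈ 0.0502 m

Mid-depth of clay below the ground surface: z = 3.7 + 5.4/2 = 6.4 m.
Total vertical stress at mid-clay: σ_v = 18.4×3.7 + 18×2.7 = 116.68 kPa.
Pore pressure: u = 9.81×(6.4 − 2) = 43.164 kPa.
Initial effective stress: σ'_0 = σ_v − u = 116.68 − 43.164 = 73.516 kPa.
Stress increase at mid-clay by the 2:1 spreading method:
Δσ = qBL/((B+z)(L+z)) = 287×1.5×1.5/((1.5+6.4)(1.5+6.4)) = 10.347 kPa
Final effective stress: σ'_f = σ'_0 + Δσ = 73.516 + 10.347 = 83.863 kPa.
Normally consolidated clay, so the full stress increment lies on the virgin compression line:
S_c = C_c·H/(1+e₀)·log₁₀(σ'_f/σ'_0) = 0.27×5.4/(1+0.66)×log₁₀(83.863/73.516)
    = 0.87831 × 0.057189 = 0.05023 m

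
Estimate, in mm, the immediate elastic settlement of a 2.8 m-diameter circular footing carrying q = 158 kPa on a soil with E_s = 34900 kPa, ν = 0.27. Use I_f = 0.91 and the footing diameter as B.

Immediate (elastic) settlement: S_e = q·B·(1−ν²)/E_s · I_f.
S_e = 158 × 2.8 × (1 − 0.27²) / 34900 × 0.91
    = 158 × 2.8 × 0.9271 / 34900 × 0.91
    = 0.01069 m = 10.69 mm

S_e ≈ 10.7 mm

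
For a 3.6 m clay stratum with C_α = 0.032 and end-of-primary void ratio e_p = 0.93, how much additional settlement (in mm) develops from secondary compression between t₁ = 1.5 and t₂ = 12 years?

Secondary compression: S_s = C_α·H/(1+e_p)·log₁₀(t₂/t₁)
S_s = 0.032×3.6/(1+0.93)×log₁₀(12/1.5)
    = 0.05969 × 0.9031 = 0.0539 m

S_s ≈ 53.9 mm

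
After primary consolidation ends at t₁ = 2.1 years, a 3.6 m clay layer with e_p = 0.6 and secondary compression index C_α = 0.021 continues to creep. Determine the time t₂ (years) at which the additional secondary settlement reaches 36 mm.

S_s = C_α·H/(1+e_p)·log₁₀(t₂/t₁) ⇒ log₁₀(t₂/t₁) = S_s·(1+e_p)/(C_α·H).
log₁₀(t₂/t₁) = 0.036 × (1+0.6) / (0.021×3.6) = 0.7619
t₂ = t₁ × 10^0.7619 = 2.1 × 5.78 = 12.14 years

t₂ ≈ 12.1 years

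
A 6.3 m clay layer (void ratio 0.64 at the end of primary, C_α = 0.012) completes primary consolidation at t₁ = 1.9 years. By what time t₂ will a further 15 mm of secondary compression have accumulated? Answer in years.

t₂ ≈ 4.02 years

S_s = C_α·H/(1+e_p)·log₁₀(t₂/t₁) ⇒ log₁₀(t₂/t₁) = S_s·(1+e_p)/(C_α·H).
log₁₀(t₂/t₁) = 0.015 × (1+0.64) / (0.012×6.3) = 0.3254
t₂ = t₁ × 10^0.3254 = 1.9 × 2.115 = 4.019 years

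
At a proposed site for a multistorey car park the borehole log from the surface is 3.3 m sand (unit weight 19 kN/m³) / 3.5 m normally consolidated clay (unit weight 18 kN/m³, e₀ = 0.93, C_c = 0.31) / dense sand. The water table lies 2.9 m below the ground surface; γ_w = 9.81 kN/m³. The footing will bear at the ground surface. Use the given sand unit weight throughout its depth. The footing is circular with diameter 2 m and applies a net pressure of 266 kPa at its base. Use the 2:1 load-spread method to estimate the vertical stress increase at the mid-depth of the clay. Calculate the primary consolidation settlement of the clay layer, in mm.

S_c ≈ 62.7 mm

Mid-depth of clay below the ground surface: z = 3.3 + 3.5/2 = 5.05 m.
Total vertical stress at mid-clay: σ_v = 19×3.3 + 18×1.75 = 94.2 kPa.
Pore pressure: u = 9.81×(5.05 − 2.9) = 21.091 kPa.
Initial effective stress: σ'_0 = σ_v − u = 94.2 − 21.091 = 73.109 kPa.
Stress increase at mid-clay by the 2:1 spreading method:
Δσ ≈ qD²/(D+z)² = 266×2²/(2+5.05)² = 21.407 kPa
Final effective stress: σ'_f = σ'_0 + Δσ = 73.109 + 21.407 = 94.516 kPa.
Normally consolidated clay, so the full stress increment lies on the virgin compression line:
S_c = C_c·H/(1+e₀)·log₁₀(σ'_f/σ'_0) = 0.31×3.5/(1+0.93)×log₁₀(94.516/73.109)
    = 0.56218 × 0.11153 = 0.0627 m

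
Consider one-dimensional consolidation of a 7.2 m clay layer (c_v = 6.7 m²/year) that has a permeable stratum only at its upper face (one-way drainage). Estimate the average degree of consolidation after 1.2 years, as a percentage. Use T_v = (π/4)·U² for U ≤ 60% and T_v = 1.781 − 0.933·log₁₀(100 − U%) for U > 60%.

Drainage path length: H_d = H = 7.2 m (single drainage).
T_v = c_v·t/H_d² = 6.7×1.2/7.2² = 0.15509.
T_v = 0.15509 corresponds to the U ≤ 60% branch:
U = √(4T_v/π) = 0.4444

U ≈ 44.4 %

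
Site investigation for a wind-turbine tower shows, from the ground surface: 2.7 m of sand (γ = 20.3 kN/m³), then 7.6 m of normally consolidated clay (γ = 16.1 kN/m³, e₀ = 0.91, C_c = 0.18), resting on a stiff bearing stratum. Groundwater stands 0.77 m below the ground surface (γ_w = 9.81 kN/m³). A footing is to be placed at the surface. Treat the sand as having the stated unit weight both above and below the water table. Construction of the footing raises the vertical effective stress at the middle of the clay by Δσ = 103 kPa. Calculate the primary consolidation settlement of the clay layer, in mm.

Mid-depth of clay below the ground surface: z = 2.7 + 7.6/2 = 6.5 m.
Total vertical stress at mid-clay: σ_v = 20.3×2.7 + 16.1×3.8 = 115.99 kPa.
Pore pressure: u = 9.81×(6.5 − 0.77) = 56.211 kPa.
Initial effective stress: σ'_0 = σ_v − u = 115.99 − 56.211 = 59.779 kPa.
Final effective stress: σ'_f = σ'_0 + Δσ = 59.779 + 103 = 162.78 kPa.
Normally consolidated clay, so the full stress increment lies on the virgin compression line:
S_c = C_c·H/(1+e₀)·log₁₀(σ'_f/σ'_0) = 0.18×7.6/(1+0.91)×log₁₀(162.78/59.779)
    = 0.71623 × 0.43505 = 0.3116 m

S_c ≈ 312 mm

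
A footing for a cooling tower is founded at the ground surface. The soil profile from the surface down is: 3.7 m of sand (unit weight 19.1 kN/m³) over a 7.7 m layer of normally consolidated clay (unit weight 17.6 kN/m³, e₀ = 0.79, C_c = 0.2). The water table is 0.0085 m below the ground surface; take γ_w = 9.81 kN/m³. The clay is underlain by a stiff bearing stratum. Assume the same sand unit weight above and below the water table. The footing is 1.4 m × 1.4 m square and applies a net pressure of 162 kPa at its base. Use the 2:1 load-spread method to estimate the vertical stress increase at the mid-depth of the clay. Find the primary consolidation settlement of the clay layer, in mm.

S_c ≈ 22.3 mm

Mid-depth of clay below the ground surface: z = 3.7 + 7.7/2 = 7.55 m.
Total vertical stress at mid-clay: σ_v = 19.1×3.7 + 17.6×3.85 = 138.43 kPa.
Pore pressure: u = 9.81×(7.55 − 0.0085) = 73.987 kPa.
Initial effective stress: σ'_0 = σ_v − u = 138.43 − 73.987 = 64.443 kPa.
Stress increase at mid-clay by the 2:1 spreading method:
Δσ = qBL/((B+z)(L+z)) = 162×1.4×1.4/((1.4+7.55)(1.4+7.55)) = 3.9639 kPa
Final effective stress: σ'_f = σ'_0 + Δσ = 64.443 + 3.9639 = 68.407 kPa.
Normally consolidated clay, so the full stress increment lies on the virgin compression line:
S_c = C_c·H/(1+e₀)·log₁₀(σ'_f/σ'_0) = 0.2×7.7/(1+0.79)×log₁₀(68.407/64.443)
    = 0.86034 × 0.025925 = 0.0223 m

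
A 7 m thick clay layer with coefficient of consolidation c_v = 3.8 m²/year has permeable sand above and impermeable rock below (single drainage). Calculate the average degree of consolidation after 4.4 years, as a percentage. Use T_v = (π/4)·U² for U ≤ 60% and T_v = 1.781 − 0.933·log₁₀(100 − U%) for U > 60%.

U ≈ 65.1 %

Drainage path length: H_d = H = 7 m (single drainage).
T_v = c_v·t/H_d² = 3.8×4.4/7² = 0.34122.
T_v = 0.34122 corresponds to the U > 60% branch:
U = 1 − 10^((1.781 − T_v)/0.933)/100 = 0.6507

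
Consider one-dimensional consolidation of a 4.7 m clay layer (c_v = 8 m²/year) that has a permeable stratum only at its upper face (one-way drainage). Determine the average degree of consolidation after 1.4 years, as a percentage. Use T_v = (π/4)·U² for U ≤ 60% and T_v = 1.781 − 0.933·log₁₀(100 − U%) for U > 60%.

Drainage path length: H_d = H = 4.7 m (single drainage).
T_v = c_v·t/H_d² = 8×1.4/4.7² = 0.50702.
T_v = 0.50702 corresponds to the U > 60% branch:
U = 1 − 10^((1.781 − T_v)/0.933)/100 = 0.768

U ≈ 76.8 %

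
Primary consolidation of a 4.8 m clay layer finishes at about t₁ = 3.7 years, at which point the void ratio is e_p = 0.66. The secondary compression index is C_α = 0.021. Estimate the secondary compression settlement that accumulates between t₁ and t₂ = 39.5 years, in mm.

S_s ≈ 62.4 mm

Secondary compression: S_s = C_α·H/(1+e_p)·log₁₀(t₂/t₁)
S_s = 0.021×4.8/(1+0.66)×log₁₀(39.5/3.7)
    = 0.06072 × 1.028 = 0.06245 m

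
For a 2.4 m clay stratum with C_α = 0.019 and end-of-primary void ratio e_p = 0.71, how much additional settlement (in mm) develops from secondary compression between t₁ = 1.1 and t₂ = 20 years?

S_s ≈ 33.6 mm

Secondary compression: S_s = C_α·H/(1+e_p)·log₁₀(t₂/t₁)
S_s = 0.019×2.4/(1+0.71)×log₁₀(20/1.1)
    = 0.02667 × 1.26 = 0.03359 m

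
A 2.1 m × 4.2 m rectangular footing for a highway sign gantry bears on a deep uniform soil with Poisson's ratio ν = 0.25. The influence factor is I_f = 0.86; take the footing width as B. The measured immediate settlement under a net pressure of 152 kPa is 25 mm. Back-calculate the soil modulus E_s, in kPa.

S_e = q·B·(1−ν²)/E_s · I_f  ⇒  E_s = q·B·(1−ν²)·I_f / S_e.
E_s = 152 × 2.1 × 0.9375 × 0.86 / 0.025 = 10290 kPa

E_s ≈ 10300 kPa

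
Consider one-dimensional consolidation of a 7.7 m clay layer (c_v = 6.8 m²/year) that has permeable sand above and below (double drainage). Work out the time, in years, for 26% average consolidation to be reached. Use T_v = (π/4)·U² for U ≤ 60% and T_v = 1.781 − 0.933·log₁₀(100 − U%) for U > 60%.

Drainage path length: H_d = H/2 = 3.85 m (double drainage).
U ≤ 60%: T_v = (π/4)·U² = (π/4)×0.26² = 0.053093.
t = T_v·H_d²/c_v = 0.053093×3.85²/6.8 = 0.1157 years.

t ≈ 0.116 years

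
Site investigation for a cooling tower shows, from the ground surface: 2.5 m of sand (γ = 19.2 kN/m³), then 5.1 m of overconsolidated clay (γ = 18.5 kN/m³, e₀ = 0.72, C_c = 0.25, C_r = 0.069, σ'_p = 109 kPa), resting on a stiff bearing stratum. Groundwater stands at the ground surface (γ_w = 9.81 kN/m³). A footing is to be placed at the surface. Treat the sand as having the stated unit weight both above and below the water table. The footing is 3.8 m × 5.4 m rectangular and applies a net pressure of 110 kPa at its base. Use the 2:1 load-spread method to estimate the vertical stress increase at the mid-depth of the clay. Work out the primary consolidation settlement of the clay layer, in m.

S_c ≈ 0.0381 m

Mid-depth of clay below the ground surface: z = 2.5 + 5.1/2 = 5.05 m.
Total vertical stress at mid-clay: σ_v = 19.2×2.5 + 18.5×2.55 = 95.175 kPa.
Pore pressure: u = 9.81×(5.05 − 0) = 49.541 kPa.
Initial effective stress: σ'_0 = σ_v − u = 95.175 − 49.541 = 45.634 kPa.
Stress increase at mid-clay by the 2:1 spreading method:
Δσ = qBL/((B+z)(L+z)) = 110×3.8×5.4/((3.8+5.05)(5.4+5.05)) = 24.407 kPa
Final effective stress: σ'_f = 45.634 + 24.407 = 70.041 kPa.
σ'_f = 70.041 ≤ σ'_p = 109 kPa, so the clay remains overconsolidated and only the recompression index applies:
S_c = C_r·H/(1+e₀)·log₁₀(σ'_f/σ'_0) = 0.069×5.1/1.72×log₁₀(70.041/45.634)
    = 0.20459 × 0.18606 = 0.03807 m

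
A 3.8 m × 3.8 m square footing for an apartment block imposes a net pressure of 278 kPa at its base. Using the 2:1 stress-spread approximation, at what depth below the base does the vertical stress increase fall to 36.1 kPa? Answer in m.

2:1 spreading — at depth z the loaded area has grown by z in each plan dimension:
qB²/(B+z)² = Δσ_z ⇒ z = B(√(q/Δσ_z) − 1) = 3.8×(√(278/36.1) − 1) = 6.745 m

z ≈ 6.75 m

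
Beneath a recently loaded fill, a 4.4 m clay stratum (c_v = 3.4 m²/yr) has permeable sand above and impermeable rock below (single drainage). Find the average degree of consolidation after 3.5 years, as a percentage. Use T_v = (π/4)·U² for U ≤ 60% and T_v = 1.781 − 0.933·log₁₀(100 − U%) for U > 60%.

Drainage path length: H_d = H = 4.4 m (single drainage).
T_v = c_v·t/H_d² = 3.4×3.5/4.4² = 0.61467.
T_v = 0.61467 corresponds to the U > 60% branch:
U = 1 − 10^((1.781 − T_v)/0.933)/100 = 0.8221

U ≈ 82.2 %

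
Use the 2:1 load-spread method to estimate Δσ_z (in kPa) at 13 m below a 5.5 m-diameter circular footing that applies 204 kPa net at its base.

Δσ_z ≈ 18 kPa

By the 2:1 method the load spreads at 1 horizontal : 2 vertical, so at depth z the loaded area has grown by z in each plan dimension:
Δσ ≈ qD²/(D+z)² = 204×5.5²/(5.5+13)² = 18.031 kPa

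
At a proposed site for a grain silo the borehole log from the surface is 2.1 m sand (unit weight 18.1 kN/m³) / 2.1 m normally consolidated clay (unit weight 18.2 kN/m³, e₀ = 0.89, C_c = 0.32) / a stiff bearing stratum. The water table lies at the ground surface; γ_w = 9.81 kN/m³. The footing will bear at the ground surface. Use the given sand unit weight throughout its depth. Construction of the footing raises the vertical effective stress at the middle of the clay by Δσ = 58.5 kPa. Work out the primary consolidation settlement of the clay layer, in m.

S_c ≈ 0.181 m

Mid-depth of clay below the ground surface: z = 2.1 + 2.1/2 = 3.15 m.
Total vertical stress at mid-clay: σ_v = 18.1×2.1 + 18.2×1.05 = 57.12 kPa.
Pore pressure: u = 9.81×(3.15 − 0) = 30.902 kPa.
Initial effective stress: σ'_0 = σ_v − u = 57.12 − 30.902 = 26.218 kPa.
Final effective stress: σ'_f = σ'_0 + Δσ = 26.218 + 58.5 = 84.718 kPa.
Normally consolidated clay, so the full stress increment lies on the virgin compression line:
S_c = C_c·H/(1+e₀)·log₁₀(σ'_f/σ'_0) = 0.32×2.1/(1+0.89)×log₁₀(84.718/26.218)
    = 0.35556 × 0.50938 = 0.1811 m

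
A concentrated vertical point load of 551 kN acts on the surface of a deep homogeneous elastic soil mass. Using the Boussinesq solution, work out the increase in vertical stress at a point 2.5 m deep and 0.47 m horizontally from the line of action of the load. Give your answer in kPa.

Δσ_z ≈ 38.6 kPa

Boussinesq vertical stress below a point load on an elastic half-space:
Δσ_z = 3P/(2πz²) · [1 + (r/z)²]^(−5/2)
r/z = 0.47/2.5 = 0.188; [1+(r/z)²]^(−5/2) = 0.91683.
Δσ_z = 3×551/(2π×2.5²) × 0.91683 = 42.093 × 0.91683 = 38.59 kPa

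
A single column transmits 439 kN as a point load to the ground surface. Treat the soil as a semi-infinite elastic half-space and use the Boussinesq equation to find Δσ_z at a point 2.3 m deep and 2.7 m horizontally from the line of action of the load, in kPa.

Δσ_z ≈ 4.54 kPa

Boussinesq vertical stress below a point load on an elastic half-space:
Δσ_z = 3P/(2πz²) · [1 + (r/z)²]^(−5/2)
r/z = 2.7/2.3 = 1.1739; [1+(r/z)²]^(−5/2) = 0.11467.
Δσ_z = 3×439/(2π×2.3²) × 0.11467 = 39.623 × 0.11467 = 4.544 kPa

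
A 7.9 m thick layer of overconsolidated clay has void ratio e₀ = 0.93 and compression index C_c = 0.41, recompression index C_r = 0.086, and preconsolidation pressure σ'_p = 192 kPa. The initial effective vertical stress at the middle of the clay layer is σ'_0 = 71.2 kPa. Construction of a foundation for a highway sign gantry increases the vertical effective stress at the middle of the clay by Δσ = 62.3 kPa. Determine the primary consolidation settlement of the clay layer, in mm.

S_c ≈ 96.1 mm

Final effective stress: σ'_f = 71.2 + 62.3 = 133.5 kPa.
σ'_f = 133.5 ≤ σ'_p = 192 kPa, so the clay remains overconsolidated and only the recompression index applies:
S_c = C_r·H/(1+e₀)·log₁₀(σ'_f/σ'_0) = 0.086×7.9/1.93×log₁₀(133.5/71.2)
    = 0.35202 × 0.273 = 0.0961 m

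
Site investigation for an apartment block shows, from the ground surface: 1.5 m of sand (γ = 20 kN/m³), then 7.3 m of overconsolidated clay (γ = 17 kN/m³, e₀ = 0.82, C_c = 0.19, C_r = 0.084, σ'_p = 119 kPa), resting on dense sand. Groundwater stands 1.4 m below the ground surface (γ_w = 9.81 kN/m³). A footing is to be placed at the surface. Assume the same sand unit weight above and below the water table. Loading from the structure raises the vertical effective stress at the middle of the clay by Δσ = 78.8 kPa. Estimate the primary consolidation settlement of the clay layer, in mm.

S_c ≈ 152 mm

Mid-depth of clay below the ground surface: z = 1.5 + 7.3/2 = 5.15 m.
Total vertical stress at mid-clay: σ_v = 20×1.5 + 17×3.65 = 92.05 kPa.
Pore pressure: u = 9.81×(5.15 − 1.4) = 36.788 kPa.
Initial effective stress: σ'_0 = σ_v − u = 92.05 − 36.788 = 55.262 kPa.
Final effective stress: σ'_f = 55.262 + 78.8 = 134.06 kPa.
σ'_f = 134.06 > σ'_p = 119 kPa, so the stress path crosses the preconsolidation pressure — recompression up to σ'_p, then virgin compression beyond:
S_c = H/(1+e₀)·[C_r·log₁₀(σ'_p/σ'_0) + C_c·log₁₀(σ'_f/σ'_p)]
    = 7.3/1.82 × [0.084×log₁₀(119/55.262) + 0.19×log₁₀(134.06/119)]
    = 4.011 × [0.027982 + 0.0098329] = 0.1517 m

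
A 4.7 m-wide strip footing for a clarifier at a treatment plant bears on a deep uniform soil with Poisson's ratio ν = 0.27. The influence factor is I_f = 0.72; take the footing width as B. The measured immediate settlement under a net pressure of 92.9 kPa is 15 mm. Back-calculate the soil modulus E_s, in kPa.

S_e = q·B·(1−ν²)/E_s · I_f  ⇒  E_s = q·B·(1−ν²)·I_f / S_e.
E_s = 92.9 × 4.7 × 0.9271 × 0.72 / 0.015 = 19430 kPa

E_s ≈ 19400 kPa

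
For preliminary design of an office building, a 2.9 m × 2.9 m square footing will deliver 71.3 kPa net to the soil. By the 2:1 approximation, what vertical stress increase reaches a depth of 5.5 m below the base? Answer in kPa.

By the 2:1 method the load spreads at 1 horizontal : 2 vertical, so at depth z the loaded area has grown by z in each plan dimension:
Δσ = qBL/((B+z)(L+z)) = 71.3×2.9×2.9/((2.9+5.5)(2.9+5.5)) = 8.4982 kPa

Δσ_z ≈ 8.5 kPa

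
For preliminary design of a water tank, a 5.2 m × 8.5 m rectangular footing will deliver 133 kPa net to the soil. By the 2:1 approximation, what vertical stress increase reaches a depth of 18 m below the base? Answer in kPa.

Δσ_z ≈ 9.56 kPa

By the 2:1 method the load spreads at 1 horizontal : 2 vertical, so at depth z the loaded area has grown by z in each plan dimension:
Δσ = qBL/((B+z)(L+z)) = 133×5.2×8.5/((5.2+18)(8.5+18)) = 9.5618 kPa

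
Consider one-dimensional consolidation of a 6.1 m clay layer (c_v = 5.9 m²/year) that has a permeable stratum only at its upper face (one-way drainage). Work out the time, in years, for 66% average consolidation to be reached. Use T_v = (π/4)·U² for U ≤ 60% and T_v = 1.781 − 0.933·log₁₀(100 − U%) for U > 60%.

t ≈ 2.22 years

Drainage path length: H_d = H = 6.1 m (single drainage).
U > 60%: T_v = 1.781 − 0.933·log₁₀(100 − 66) = 0.35213.
t = T_v·H_d²/c_v = 0.35213×6.1²/5.9 = 2.221 years.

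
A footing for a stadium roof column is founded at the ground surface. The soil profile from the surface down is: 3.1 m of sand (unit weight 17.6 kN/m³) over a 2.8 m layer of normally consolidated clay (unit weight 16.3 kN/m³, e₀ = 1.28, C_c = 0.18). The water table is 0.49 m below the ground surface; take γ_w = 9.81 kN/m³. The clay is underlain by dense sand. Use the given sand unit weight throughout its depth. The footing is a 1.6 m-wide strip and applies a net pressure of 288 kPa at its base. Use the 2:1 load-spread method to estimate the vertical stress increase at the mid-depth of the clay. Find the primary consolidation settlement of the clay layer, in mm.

Mid-depth of clay below the ground surface: z = 3.1 + 2.8/2 = 4.5 m.
Total vertical stress at mid-clay: σ_v = 17.6×3.1 + 16.3×1.4 = 77.38 kPa.
Pore pressure: u = 9.81×(4.5 − 0.49) = 39.338 kPa.
Initial effective stress: σ'_0 = σ_v − u = 77.38 − 39.338 = 38.042 kPa.
Stress increase at mid-clay by the 2:1 spreading method:
Δσ = qB/(B+z) = 288×1.6/(1.6+4.5) = 75.541 kPa
Final effective stress: σ'_f = σ'_0 + Δσ = 38.042 + 75.541 = 113.58 kPa.
Normally consolidated clay, so the full stress increment lies on the virgin compression line:
S_c = C_c·H/(1+e₀)·log₁₀(σ'_f/σ'_0) = 0.18×2.8/(1+1.28)×log₁₀(113.58/38.042)
    = 0.22105 × 0.47504 = 0.105 m

S_c ≈ 105 mm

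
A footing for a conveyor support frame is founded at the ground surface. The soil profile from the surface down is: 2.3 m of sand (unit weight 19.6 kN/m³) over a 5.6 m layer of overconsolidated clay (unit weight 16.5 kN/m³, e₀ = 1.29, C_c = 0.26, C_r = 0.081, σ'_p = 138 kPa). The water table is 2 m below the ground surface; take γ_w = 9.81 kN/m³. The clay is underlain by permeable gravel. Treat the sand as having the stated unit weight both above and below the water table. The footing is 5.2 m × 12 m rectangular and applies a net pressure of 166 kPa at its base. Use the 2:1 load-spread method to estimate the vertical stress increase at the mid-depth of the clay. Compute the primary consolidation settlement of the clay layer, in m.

S_c ≈ 0.0582 m

Mid-depth of clay below the ground surface: z = 2.3 + 5.6/2 = 5.1 m.
Total vertical stress at mid-clay: σ_v = 19.6×2.3 + 16.5×2.8 = 91.28 kPa.
Pore pressure: u = 9.81×(5.1 − 2) = 30.411 kPa.
Initial effective stress: σ'_0 = σ_v − u = 91.28 − 30.411 = 60.869 kPa.
Stress increase at mid-clay by the 2:1 spreading method:
Δσ = qBL/((B+z)(L+z)) = 166×5.2×12/((5.2+5.1)(12+5.1)) = 58.811 kPa
Final effective stress: σ'_f = 60.869 + 58.811 = 119.68 kPa.
σ'_f = 119.68 ≤ σ'_p = 138 kPa, so the clay remains overconsolidated and only the recompression index applies:
S_c = C_r·H/(1+e₀)·log₁₀(σ'_f/σ'_0) = 0.081×5.6/2.29×log₁₀(119.68/60.869)
    = 0.19808 × 0.29363 = 0.05816 m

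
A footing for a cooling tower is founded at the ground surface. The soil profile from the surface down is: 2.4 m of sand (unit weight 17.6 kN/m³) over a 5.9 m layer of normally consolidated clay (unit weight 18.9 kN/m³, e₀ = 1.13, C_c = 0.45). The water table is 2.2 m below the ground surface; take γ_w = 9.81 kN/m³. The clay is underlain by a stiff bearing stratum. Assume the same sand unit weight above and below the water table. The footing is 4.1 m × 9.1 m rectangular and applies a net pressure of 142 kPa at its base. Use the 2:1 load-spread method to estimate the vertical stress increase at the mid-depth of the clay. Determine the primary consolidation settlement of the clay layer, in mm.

Mid-depth of clay below the ground surface: z = 2.4 + 5.9/2 = 5.35 m.
Total vertical stress at mid-clay: σ_v = 17.6×2.4 + 18.9×2.95 = 97.995 kPa.
Pore pressure: u = 9.81×(5.35 − 2.2) = 30.902 kPa.
Initial effective stress: σ'_0 = σ_v − u = 97.995 − 30.902 = 67.093 kPa.
Stress increase at mid-clay by the 2:1 spreading method:
Δσ = qBL/((B+z)(L+z)) = 142×4.1×9.1/((4.1+5.35)(9.1+5.35)) = 38.798 kPa
Final effective stress: σ'_f = σ'_0 + Δσ = 67.093 + 38.798 = 105.89 kPa.
Normally consolidated clay, so the full stress increment lies on the virgin compression line:
S_c = C_c·H/(1+e₀)·log₁₀(σ'_f/σ'_0) = 0.45×5.9/(1+1.13)×log₁₀(105.89/67.093)
    = 1.2465 × 0.19818 = 0.247 m

S_c ≈ 247 mm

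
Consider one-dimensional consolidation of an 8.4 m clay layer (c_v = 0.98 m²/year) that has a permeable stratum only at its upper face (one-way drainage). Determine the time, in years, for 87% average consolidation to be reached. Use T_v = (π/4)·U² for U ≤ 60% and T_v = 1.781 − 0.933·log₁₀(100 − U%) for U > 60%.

t ≈ 53.4 years

Drainage path length: H_d = H = 8.4 m (single drainage).
U > 60%: T_v = 1.781 − 0.933·log₁₀(100 − 87) = 0.74169.
t = T_v·H_d²/c_v = 0.74169×8.4²/0.98 = 53.4 years.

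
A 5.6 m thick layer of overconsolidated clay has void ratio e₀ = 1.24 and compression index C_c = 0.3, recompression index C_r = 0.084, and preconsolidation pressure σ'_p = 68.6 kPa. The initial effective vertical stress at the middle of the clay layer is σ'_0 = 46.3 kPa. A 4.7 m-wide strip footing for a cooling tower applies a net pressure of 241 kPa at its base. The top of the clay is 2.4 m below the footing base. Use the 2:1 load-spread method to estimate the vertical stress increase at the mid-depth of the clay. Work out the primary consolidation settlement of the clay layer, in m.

S_c ≈ 0.313 m

Mid-depth of clay below the footing base: z = 2.4 + 5.6/2 = 5.2 m.
Stress increase at mid-clay by the 2:1 spreading method:
Δσ = qB/(B+z) = 241×4.7/(4.7+5.2) = 114.41 kPa
Final effective stress: σ'_f = 46.3 + 114.41 = 160.71 kPa.
σ'_f = 160.71 > σ'_p = 68.6 kPa, so the stress path crosses the preconsolidation pressure — recompression up to σ'_p, then virgin compression beyond:
S_c = H/(1+e₀)·[C_r·log₁₀(σ'_p/σ'_0) + C_c·log₁₀(σ'_f/σ'_p)]
    = 5.6/2.24 × [0.084×log₁₀(68.6/46.3) + 0.3×log₁₀(160.71/68.6)]
    = 2.5 × [0.014342 + 0.11092] = 0.3132 m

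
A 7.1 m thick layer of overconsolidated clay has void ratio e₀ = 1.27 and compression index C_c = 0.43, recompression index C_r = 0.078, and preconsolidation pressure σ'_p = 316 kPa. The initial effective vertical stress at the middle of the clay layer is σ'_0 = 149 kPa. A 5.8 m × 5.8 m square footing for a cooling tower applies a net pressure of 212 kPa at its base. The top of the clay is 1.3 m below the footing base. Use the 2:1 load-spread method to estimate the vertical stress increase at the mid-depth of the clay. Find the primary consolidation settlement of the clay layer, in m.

Mid-depth of clay below the footing base: z = 1.3 + 7.1/2 = 4.85 m.
Stress increase at mid-clay by the 2:1 spreading method:
Δσ = qBL/((B+z)(L+z)) = 212×5.8×5.8/((5.8+4.85)(5.8+4.85)) = 62.877 kPa
Final effective stress: σ'_f = 149 + 62.877 = 211.88 kPa.
σ'_f = 211.88 ≤ σ'_p = 316 kPa, so the clay remains overconsolidated and only the recompression index applies:
S_c = C_r·H/(1+e₀)·log₁₀(σ'_f/σ'_0) = 0.078×7.1/2.27×log₁₀(211.88/149)
    = 0.24397 × 0.1529 = 0.0373 m

S_c ≈ 0.0373 m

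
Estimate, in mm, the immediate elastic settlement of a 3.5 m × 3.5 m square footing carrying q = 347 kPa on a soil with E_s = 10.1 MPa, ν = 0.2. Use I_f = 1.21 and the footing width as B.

Immediate (elastic) settlement: S_e = q·B·(1−ν²)/E_s · I_f.
E_s = 10.1 MPa = 10100 kPa.
S_e = 347 × 3.5 × (1 − 0.2²) / 10100 × 1.21
    = 347 × 3.5 × 0.96 / 10100 × 1.21
    = 0.1397 m = 139.7 mm

S_e ≈ 140 mm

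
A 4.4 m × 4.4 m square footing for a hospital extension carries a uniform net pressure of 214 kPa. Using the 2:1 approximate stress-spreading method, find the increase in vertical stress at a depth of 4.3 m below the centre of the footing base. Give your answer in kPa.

By the 2:1 method the load spreads at 1 horizontal : 2 vertical, so at depth z the loaded area has grown by z in each plan dimension:
Δσ = qBL/((B+z)(L+z)) = 214×4.4×4.4/((4.4+4.3)(4.4+4.3)) = 54.737 kPa

Δσ_z ≈ 54.7 kPa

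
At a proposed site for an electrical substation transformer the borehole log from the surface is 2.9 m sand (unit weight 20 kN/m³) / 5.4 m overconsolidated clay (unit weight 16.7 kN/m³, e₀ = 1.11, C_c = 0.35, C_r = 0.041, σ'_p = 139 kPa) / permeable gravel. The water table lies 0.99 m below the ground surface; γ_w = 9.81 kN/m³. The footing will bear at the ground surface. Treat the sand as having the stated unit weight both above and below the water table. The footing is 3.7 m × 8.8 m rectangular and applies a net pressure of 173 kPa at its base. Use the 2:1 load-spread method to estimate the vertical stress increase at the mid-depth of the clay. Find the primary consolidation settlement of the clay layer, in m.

Mid-depth of clay below the ground surface: z = 2.9 + 5.4/2 = 5.6 m.
Total vertical stress at mid-clay: σ_v = 20×2.9 + 16.7×2.7 = 103.09 kPa.
Pore pressure: u = 9.81×(5.6 − 0.99) = 45.224 kPa.
Initial effective stress: σ'_0 = σ_v − u = 103.09 − 45.224 = 57.866 kPa.
Stress increase at mid-clay by the 2:1 spreading method:
Δσ = qBL/((B+z)(L+z)) = 173×3.7×8.8/((3.7+5.6)(8.8+5.6)) = 42.062 kPa
Final effective stress: σ'_f = 57.866 + 42.062 = 99.928 kPa.
σ'_f = 99.928 ≤ σ'_p = 139 kPa, so the clay remains overconsolidated and only the recompression index applies:
S_c = C_r·H/(1+e₀)·log₁₀(σ'_f/σ'_0) = 0.041×5.4/2.11×log₁₀(99.928/57.866)
    = 0.10493 × 0.23726 = 0.0249 m

S_c ≈ 0.0249 m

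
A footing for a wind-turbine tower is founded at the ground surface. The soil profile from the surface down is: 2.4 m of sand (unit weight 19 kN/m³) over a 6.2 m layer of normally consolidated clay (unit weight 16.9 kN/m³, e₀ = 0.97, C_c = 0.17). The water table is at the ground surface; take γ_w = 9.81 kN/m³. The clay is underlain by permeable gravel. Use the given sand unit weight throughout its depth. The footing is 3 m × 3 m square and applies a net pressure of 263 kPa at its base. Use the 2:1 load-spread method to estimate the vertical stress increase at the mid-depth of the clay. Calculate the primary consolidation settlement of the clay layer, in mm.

S_c ≈ 129 mm

Mid-depth of clay below the ground surface: z = 2.4 + 6.2/2 = 5.5 m.
Total vertical stress at mid-clay: σ_v = 19×2.4 + 16.9×3.1 = 97.99 kPa.
Pore pressure: u = 9.81×(5.5 − 0) = 53.955 kPa.
Initial effective stress: σ'_0 = σ_v − u = 97.99 − 53.955 = 44.035 kPa.
Stress increase at mid-clay by the 2:1 spreading method:
Δσ = qBL/((B+z)(L+z)) = 263×3×3/((3+5.5)(3+5.5)) = 32.761 kPa
Final effective stress: σ'_f = σ'_0 + Δσ = 44.035 + 32.761 = 76.796 kPa.
Normally consolidated clay, so the full stress increment lies on the virgin compression line:
S_c = C_c·H/(1+e₀)·log₁₀(σ'_f/σ'_0) = 0.17×6.2/(1+0.97)×log₁₀(76.796/44.035)
    = 0.53503 × 0.24154 = 0.1292 m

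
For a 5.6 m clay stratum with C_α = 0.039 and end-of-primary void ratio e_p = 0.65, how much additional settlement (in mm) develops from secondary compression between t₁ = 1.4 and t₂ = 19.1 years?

Secondary compression: S_s = C_α·H/(1+e_p)·log₁₀(t₂/t₁)
S_s = 0.039×5.6/(1+0.65)×log₁₀(19.1/1.4)
    = 0.1324 × 1.135 = 0.1502 m

S_s ≈ 150 mm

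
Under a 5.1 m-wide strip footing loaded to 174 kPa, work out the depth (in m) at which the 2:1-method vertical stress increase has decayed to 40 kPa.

2:1 spreading — at depth z the loaded area has grown by z in each plan dimension:
qB/(B+z) = Δσ_z ⇒ z = qB/Δσ_z − B = 174×5.1/40 − 5.1 = 17.09 m

z ≈ 17.1 m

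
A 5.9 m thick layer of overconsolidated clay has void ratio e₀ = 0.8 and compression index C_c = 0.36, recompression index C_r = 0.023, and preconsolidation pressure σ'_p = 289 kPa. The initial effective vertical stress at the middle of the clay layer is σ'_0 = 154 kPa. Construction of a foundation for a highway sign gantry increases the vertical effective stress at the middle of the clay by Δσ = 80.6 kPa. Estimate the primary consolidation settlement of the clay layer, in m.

S_c ≈ 0.0138 m

Final effective stress: σ'_f = 154 + 80.6 = 234.6 kPa.
σ'_f = 234.6 ≤ σ'_p = 289 kPa, so the clay remains overconsolidated and only the recompression index applies:
S_c = C_r·H/(1+e₀)·log₁₀(σ'_f/σ'_0) = 0.023×5.9/1.8×log₁₀(234.6/154)
    = 0.075389 × 0.18281 = 0.01378 m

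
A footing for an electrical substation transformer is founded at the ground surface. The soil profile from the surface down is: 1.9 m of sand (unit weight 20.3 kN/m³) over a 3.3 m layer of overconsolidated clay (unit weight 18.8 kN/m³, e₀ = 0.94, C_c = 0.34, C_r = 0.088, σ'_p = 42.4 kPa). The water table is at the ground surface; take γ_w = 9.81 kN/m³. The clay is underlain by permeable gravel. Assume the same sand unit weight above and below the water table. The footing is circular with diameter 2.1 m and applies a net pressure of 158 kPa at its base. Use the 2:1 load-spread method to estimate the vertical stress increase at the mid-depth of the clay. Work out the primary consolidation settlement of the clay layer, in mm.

Mid-depth of clay below the ground surface: z = 1.9 + 3.3/2 = 3.55 m.
Total vertical stress at mid-clay: σ_v = 20.3×1.9 + 18.8×1.65 = 69.59 kPa.
Pore pressure: u = 9.81×(3.55 − 0) = 34.825 kPa.
Initial effective stress: σ'_0 = σ_v − u = 69.59 − 34.825 = 34.765 kPa.
Stress increase at mid-clay by the 2:1 spreading method:
Δσ ≈ qD²/(D+z)² = 158×2.1²/(2.1+3.55)² = 21.827 kPa
Final effective stress: σ'_f = 34.765 + 21.827 = 56.592 kPa.
σ'_f = 56.592 > σ'_p = 42.4 kPa, so the stress path crosses the preconsolidation pressure — recompression up to σ'_p, then virgin compression beyond:
S_c = H/(1+e₀)·[C_r·log₁₀(σ'_p/σ'_0) + C_c·log₁₀(σ'_f/σ'_p)]
    = 3.3/1.94 × [0.088×log₁₀(42.4/34.765) + 0.34×log₁₀(56.592/42.4)]
    = 1.701 × [0.0075877 + 0.042632] = 0.08542 m

S_c ≈ 85.4 mm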